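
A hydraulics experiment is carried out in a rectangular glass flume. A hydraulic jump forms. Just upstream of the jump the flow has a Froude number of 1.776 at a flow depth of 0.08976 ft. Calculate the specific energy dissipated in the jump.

Fr₁ = 1.776 (given).
Bélanger equation: y₂/y₁ = ½[√(1 + 8Fr₁²) − 1] = ½[√26.233 − 1] = 2.061.
y₂ = 2.061 × 0.08976 = 0.1850 ft.
V₁ = Fr₁·√(g·y₁) = 1.776×√(32.2×0.08976) = 3.019 ft/s; q = V₁·y₁ = 0.2710 ft²/s. V₂ = q/y₂ = 0.2710/0.1850 = 1.465 ft/s. E₁ = y₁ + V₁²/2g = 0.2313 ft; E₂ = y₂ + V₂²/2g = 0.2183 ft. ΔE = E₁ − E₂ = 0.01300 ft.

ΔE = 0.01300 ft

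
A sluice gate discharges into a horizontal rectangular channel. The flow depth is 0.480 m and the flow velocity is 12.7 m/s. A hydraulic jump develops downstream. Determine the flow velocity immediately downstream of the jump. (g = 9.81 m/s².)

Fr₁ = V₁/√(g·y₁) = 12.7/√(9.81×0.480) = 5.85.
Bélanger equation: y₂/y₁ = ½[√(1 + 8Fr₁²) − 1] = ½[√275.0 − 1] = 7.79.
y₂ = 7.79 × 0.480 = 3.74 m.
q = V₁·y₁ = 12.7 × 0.480 = 6.10 m²/s.
V₂ = q/y₂ = 6.10/3.74 = 1.63 m/s.

V₂ = 1.63 m/s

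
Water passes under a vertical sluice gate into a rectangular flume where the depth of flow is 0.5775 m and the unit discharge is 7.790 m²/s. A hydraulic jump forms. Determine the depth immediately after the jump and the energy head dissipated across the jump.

V₁ = q/y₁ = 7.790/0.5775 = 13.49 m/s. Fr₁ = V₁/√(g·y₁) = 13.49/√(9.81×0.5775) = 5.667.
From the momentum equation for a rectangular channel, y₂/y₁ = ½[√(1 + 8Fr₁²) − 1] = ½[√257.94 − 1] = 7.530.
y₂ = 7.530 × 0.5775 = 4.349 m.
V₂ = q/y₂ = 7.790/4.349 = 1.791 m/s. E₁ = y₁ + V₁²/2g = 9.852 m; E₂ = y₂ + V₂²/2g = 4.512 m. ΔE = E₁ − E₂ = 5.339 m.

y₂ = 4.349 m; ΔE = 5.339 m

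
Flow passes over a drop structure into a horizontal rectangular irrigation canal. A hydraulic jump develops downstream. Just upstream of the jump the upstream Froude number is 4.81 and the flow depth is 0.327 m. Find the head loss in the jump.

Fr₁ = 4.81 (given).
Bélanger equation: y₂/y₁ = ½[√(1 + 8Fr₁²) − 1] = ½[√186.1 − 1] = 6.32.
y₂ = 6.32 × 0.327 = 2.07 m.
Head loss: ΔE = (y₂ − y₁)³/(4y₁y₂) = (2.07 − 0.327)³/(4×0.327×2.07) = 5.27/2.70 = 1.95 m.

ΔE = 1.95 m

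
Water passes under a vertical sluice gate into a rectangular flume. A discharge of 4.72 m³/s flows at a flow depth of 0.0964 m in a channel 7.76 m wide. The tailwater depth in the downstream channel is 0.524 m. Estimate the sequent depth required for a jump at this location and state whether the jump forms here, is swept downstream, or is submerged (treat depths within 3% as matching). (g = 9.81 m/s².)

y₂ = 0.838 m; the jump is swept downstream

q = Q/b = 4.72/7.76 = 0.608 m²/s; V₁ = q/y₁ = 6.31 m/s. Fr₁ = V₁/√(g·y₁) = 6.49.
Bélanger equation: y₂/y₁ = ½[√(1 + 8Fr₁²) − 1] = ½[√337.8 − 1] = 8.69.
y₂ = 8.69 × 0.0964 = 0.838 m.
Tailwater y_tw = 0.524 m: y_tw < y₂, so the jump is swept downstream.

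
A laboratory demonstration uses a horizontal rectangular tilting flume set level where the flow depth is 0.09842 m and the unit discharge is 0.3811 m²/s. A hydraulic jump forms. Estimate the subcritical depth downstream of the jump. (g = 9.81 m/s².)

V₁ = q/y₁ = 0.3811/0.09842 = 3.872 m/s. Fr₁ = V₁/√(g·y₁) = 3.872/√(9.81×0.09842) = 3.941.
By Bélanger, y₂/y₁ = ½[√(1 + 8Fr₁²) − 1] = ½[√125.24 − 1] = 5.095.
y₂ = 5.095 × 0.09842 = 0.5015 m.

y₂ = 0.5015 m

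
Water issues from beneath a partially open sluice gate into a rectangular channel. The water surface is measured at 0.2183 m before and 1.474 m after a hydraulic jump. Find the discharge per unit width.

q = 1.634 m²/s

For a rectangular channel the momentum equation gives q² = ½·g·y₁·y₂·(y₁ + y₂) = ½×9.81×0.2183×1.474×1.692 = 2.671.
q = √2.671 = 1.634 m²/s.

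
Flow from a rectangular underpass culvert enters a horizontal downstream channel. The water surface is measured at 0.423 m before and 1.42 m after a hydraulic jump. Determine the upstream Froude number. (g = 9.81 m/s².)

For a rectangular channel the momentum equation gives q² = ½·g·y₁·y₂·(y₁ + y₂) = ½×9.81×0.423×1.42×1.84 = 5.43.
q = √5.43 = 2.33 m²/s.
V₁ = q/y₁ = 5.51 m/s; Fr₁ = V₁/√(g·y₁) = 2.70.

Fr₁ = 2.70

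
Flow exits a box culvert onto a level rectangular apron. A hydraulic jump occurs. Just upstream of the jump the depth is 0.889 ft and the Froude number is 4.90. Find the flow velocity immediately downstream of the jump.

V₂ = 4.07 ft/s

Fr₁ = 4.90 (given).
Sequent-depth ratio: y₂/y₁ = ½[√(1 + 8Fr₁²) − 1] = ½[√193.1 − 1] = 6.45.
y₂ = 6.45 × 0.889 = 5.73 ft.
V₁ = Fr₁·√(g·y₁) = 4.90×√(32.2×0.889) = 26.2 ft/s; q = V₁·y₁ = 23.3 ft²/s.
V₂ = q/y₂ = 23.3/5.73 = 4.07 ft/s.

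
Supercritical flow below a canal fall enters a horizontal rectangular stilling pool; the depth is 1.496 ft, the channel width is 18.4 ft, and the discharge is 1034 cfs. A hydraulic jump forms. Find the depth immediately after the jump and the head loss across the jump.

q = Q/b = 1034/18.4 = 56.20 ft²/s; V₁ = q/y₁ = 37.56 ft/s. Fr₁ = V₁/√(g·y₁) = 5.412.
From the momentum equation for a rectangular channel, y₂/y₁ = ½[√(1 + 8Fr₁²) − 1] = ½[√235.34 − 1] = 7.170.
y₂ = 7.170 × 1.496 = 10.73 ft.
V₂ = q/y₂ = 56.20/10.73 = 5.239 ft/s. E₁ = y₁ + V₁²/2g = 23.41 ft; E₂ = y₂ + V₂²/2g = 11.15 ft. ΔE = E₁ − E₂ = 12.25 ft.

y₂ = 10.73 ft; ΔE = 12.25 ft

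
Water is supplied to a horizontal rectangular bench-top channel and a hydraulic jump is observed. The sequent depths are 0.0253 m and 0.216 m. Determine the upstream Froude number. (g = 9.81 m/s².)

Fr₁ = 6.38

For a rectangular channel the momentum equation gives q² = ½·g·y₁·y₂·(y₁ + y₂) = ½×9.81×0.0253×0.216×0.241 = 0.00647.
q = √0.00647 = 0.0804 m²/s.
V₁ = q/y₁ = 3.18 m/s; Fr₁ = V₁/√(g·y₁) = 6.38.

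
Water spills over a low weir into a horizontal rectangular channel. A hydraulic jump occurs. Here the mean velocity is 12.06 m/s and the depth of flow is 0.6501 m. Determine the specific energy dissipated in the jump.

ΔE = 3.797 m

Fr₁ = V₁/√(g·y₁) = 12.06/√(9.81×0.6501) = 4.776.
Sequent-depth ratio: y₂/y₁ = ½[√(1 + 8Fr₁²) − 1] = ½[√183.45 − 1] = 6.272.
y₂ = 6.272 × 0.6501 = 4.078 m.
Head loss: ΔE = (y₂ − y₁)³/(4y₁y₂) = (4.078 − 0.6501)³/(4×0.6501×4.078) = 40.26/10.60 = 3.797 m.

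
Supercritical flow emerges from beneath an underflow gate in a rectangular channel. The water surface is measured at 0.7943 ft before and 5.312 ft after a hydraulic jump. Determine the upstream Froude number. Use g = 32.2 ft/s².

Fr₁ = 5.070

For a rectangular channel the momentum equation gives q² = ½·g·y₁·y₂·(y₁ + y₂) = ½×32.2×0.7943×5.312×6.106 = 414.8.
q = √414.8 = 20.37 ft²/s.
V₁ = q/y₁ = 25.64 ft/s; Fr₁ = V₁/√(g·y₁) = 5.070.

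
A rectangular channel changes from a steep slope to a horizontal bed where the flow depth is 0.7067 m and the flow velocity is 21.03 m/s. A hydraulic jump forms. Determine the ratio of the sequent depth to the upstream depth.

Fr₁ = V₁/√(g·y₁) = 21.03/√(9.81×0.7067) = 7.987.
Sequent-depth ratio: y₂/y₁ = ½[√(1 + 8Fr₁²) − 1] = ½[√511.35 − 1] = 10.81.

y₂/y₁ = 10.81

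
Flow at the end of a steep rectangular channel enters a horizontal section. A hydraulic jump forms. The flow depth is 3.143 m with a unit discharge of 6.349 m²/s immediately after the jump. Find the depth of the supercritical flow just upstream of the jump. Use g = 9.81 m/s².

V₂ = q/y₂ = 6.349/3.143 = 2.020 m/s; Fr₂ = V₂/√(g·y₂) = 0.3638.
From the momentum equation (using Fr₂), y₁/y₂ = ½[√(1 + 8Fr₂²) − 1] = ½[√2.0588 − 1] = 0.2174.
y₁ = 0.2174 × 3.143 = 0.6833 m.

y₁ = 0.6833 m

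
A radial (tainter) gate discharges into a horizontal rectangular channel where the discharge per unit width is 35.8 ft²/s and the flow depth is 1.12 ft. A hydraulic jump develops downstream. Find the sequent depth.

V₁ = q/y₁ = 35.8/1.12 = 32.0 ft/s. Fr₁ = V₁/√(g·y₁) = 32.0/√(32.2×1.12) = 5.32.
Bélanger equation: y₂/y₁ = ½[√(1 + 8Fr₁²) − 1] = ½[√227.6 − 1] = 7.04.
y₂ = 7.04 × 1.12 = 7.89 ft.

y₂ = 7.89 ft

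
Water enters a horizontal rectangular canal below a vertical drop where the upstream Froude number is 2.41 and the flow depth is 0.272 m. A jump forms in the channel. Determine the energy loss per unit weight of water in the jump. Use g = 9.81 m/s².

ΔE = 0.170 m

Fr₁ = 2.41 (given).
From the momentum equation for a rectangular channel, y₂/y₁ = ½[√(1 + 8Fr₁²) − 1] = ½[√47.46 − 1] = 2.94.
y₂ = 2.94 × 0.272 = 0.801 m.
Head loss: ΔE = (y₂ − y₁)³/(4y₁y₂) = (0.801 − 0.272)³/(4×0.272×0.801) = 0.148/0.871 = 0.170 m.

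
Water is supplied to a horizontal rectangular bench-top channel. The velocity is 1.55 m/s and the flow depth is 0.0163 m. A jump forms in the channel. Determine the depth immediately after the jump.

Fr₁ = V₁/√(g·y₁) = 1.55/√(9.81×0.0163) = 3.88.
Sequent-depth ratio: y₂/y₁ = ½[√(1 + 8Fr₁²) − 1] = ½[√121.2 − 1] = 5.00.
y₂ = 5.00 × 0.0163 = 0.0816 m.

y₂ = 0.0816 m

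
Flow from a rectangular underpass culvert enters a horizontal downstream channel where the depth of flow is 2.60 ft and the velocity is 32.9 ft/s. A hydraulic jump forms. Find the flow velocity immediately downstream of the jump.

Fr₁ = V₁/√(g·y₁) = 32.9/√(32.2×2.60) = 3.60.
By Bélanger, y₂/y₁ = ½[√(1 + 8Fr₁²) − 1] = ½[√104.4 − 1] = 4.61.
y₂ = 4.61 × 2.60 = 12.0 ft.
q = V₁·y₁ = 32.9 × 2.60 = 85.5 ft²/s.
V₂ = q/y₂ = 85.5/12.0 = 7.14 ft/s.

V₂ = 7.14 ft/s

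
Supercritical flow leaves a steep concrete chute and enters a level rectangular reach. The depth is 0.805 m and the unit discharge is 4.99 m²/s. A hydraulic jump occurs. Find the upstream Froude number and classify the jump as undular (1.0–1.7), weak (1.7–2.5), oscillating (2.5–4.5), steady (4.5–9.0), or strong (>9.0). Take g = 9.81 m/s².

Fr₁ = 2.21; weak jump

V₁ = q/y₁ = 4.99/0.805 = 6.20 m/s. Fr₁ = V₁/√(g·y₁) = 6.20/√(9.81×0.805) = 2.21.
Fr₁ = 2.21 lies in the weak range.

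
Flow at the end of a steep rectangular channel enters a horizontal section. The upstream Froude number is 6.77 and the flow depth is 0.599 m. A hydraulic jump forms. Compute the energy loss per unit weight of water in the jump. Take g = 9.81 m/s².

ΔE = 8.72 m

Fr₁ = 6.77 (given).
Bélanger equation: y₂/y₁ = ½[√(1 + 8Fr₁²) − 1] = ½[√367.7 − 1] = 9.09.
y₂ = 9.09 × 0.599 = 5.44 m.
V₁ = Fr₁·√(g·y₁) = 6.77×√(9.81×0.599) = 16.4 m/s; q = V₁·y₁ = 9.83 m²/s. V₂ = q/y₂ = 9.83/5.44 = 1.81 m/s. E₁ = y₁ + V₁²/2g = 14.3 m; E₂ = y₂ + V₂²/2g = 5.61 m. ΔE = E₁ − E₂ = 8.72 m.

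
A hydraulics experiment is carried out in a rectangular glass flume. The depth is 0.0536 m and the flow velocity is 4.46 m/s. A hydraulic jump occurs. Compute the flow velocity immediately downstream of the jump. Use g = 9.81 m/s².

Fr₁ = V₁/√(g·y₁) = 4.46/√(9.81×0.0536) = 6.15.
By Bélanger, y₂/y₁ = ½[√(1 + 8Fr₁²) − 1] = ½[√303.6 − 1] = 8.21.
y₂ = 8.21 × 0.0536 = 0.440 m.
q = V₁·y₁ = 4.46 × 0.0536 = 0.239 m²/s.
V₂ = q/y₂ = 0.239/0.440 = 0.543 m/s.

V₂ = 0.543 m/s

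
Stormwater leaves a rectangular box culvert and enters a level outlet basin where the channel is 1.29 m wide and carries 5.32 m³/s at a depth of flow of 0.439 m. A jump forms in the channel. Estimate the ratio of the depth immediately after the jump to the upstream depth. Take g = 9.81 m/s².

q = Q/b = 5.32/1.29 = 4.12 m²/s; V₁ = q/y₁ = 9.39 m/s. Fr₁ = V₁/√(g·y₁) = 4.53.
Bélanger equation: y₂/y₁ = ½[√(1 + 8Fr₁²) − 1] = ½[√164.9 − 1] = 5.92.

y₂/y₁ = 5.92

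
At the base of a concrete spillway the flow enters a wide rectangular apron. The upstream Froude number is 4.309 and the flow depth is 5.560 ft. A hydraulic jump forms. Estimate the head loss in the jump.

Fr₁ = 4.309 (given).
Sequent-depth ratio: y₂/y₁ = ½[√(1 + 8Fr₁²) − 1] = ½[√149.54 − 1] = 5.614.
y₂ = 5.614 × 5.560 = 31.22 ft.
Head loss: ΔE = (y₂ − y₁)³/(4y₁y₂) = (31.22 − 5.560)³/(4×5.560×31.22) = 16887/694.2 = 24.32 ft.

ΔE = 24.32 ft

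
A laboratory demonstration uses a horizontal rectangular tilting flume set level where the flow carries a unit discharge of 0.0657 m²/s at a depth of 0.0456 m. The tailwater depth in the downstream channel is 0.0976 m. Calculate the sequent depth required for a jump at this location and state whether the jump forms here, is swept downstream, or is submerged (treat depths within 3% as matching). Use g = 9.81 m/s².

y₂ = 0.118 m; the jump is swept downstream

V₁ = q/y₁ = 0.0657/0.0456 = 1.44 m/s. Fr₁ = V₁/√(g·y₁) = 1.44/√(9.81×0.0456) = 2.15.
Sequent-depth ratio: y₂/y₁ = ½[√(1 + 8Fr₁²) − 1] = ½[√38.12 − 1] = 2.59.
y₂ = 2.59 × 0.0456 = 0.118 m.
Tailwater y_tw = 0.0976 m: y_tw < y₂, so the jump is swept downstream.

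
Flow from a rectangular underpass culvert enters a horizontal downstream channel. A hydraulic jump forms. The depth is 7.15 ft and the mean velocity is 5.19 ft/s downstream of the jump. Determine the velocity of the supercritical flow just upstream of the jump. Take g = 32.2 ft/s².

Fr₂ = V₂/√(g·y₂) = 5.19/√(32.2×7.15) = 0.342.
From the momentum equation (using Fr₂), y₁/y₂ = ½[√(1 + 8Fr₂²) − 1] = ½[√1.936 − 1] = 0.196.
y₁ = 0.196 × 7.15 = 1.40 ft.
V₁ = q/y₁ = 37.1/1.40 = 26.5 ft/s.

V₁ = 26.5 ft/s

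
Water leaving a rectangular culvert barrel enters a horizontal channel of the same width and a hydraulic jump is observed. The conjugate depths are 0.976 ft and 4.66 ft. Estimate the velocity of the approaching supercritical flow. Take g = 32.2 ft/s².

V₁ = 20.8 ft/s

For a rectangular channel the momentum equation gives q² = ½·g·y₁·y₂·(y₁ + y₂) = ½×32.2×0.976×4.66×5.64 = 413.
q = √413 = 20.3 ft²/s.
V₁ = q/y₁ = 20.3/0.976 = 20.8 ft/s.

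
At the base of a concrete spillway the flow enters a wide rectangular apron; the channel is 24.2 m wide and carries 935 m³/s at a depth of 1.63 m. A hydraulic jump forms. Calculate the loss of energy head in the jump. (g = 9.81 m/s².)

ΔE = 16.9 m

q = Q/b = 935/24.2 = 38.6 m²/s; V₁ = q/y₁ = 23.7 m/s. Fr₁ = V₁/√(g·y₁) = 5.93.
By Bélanger, y₂/y₁ = ½[√(1 + 8Fr₁²) − 1] = ½[√282.1 − 1] = 7.90.
y₂ = 7.90 × 1.63 = 12.9 m.
Head loss: ΔE = (y₂ − y₁)³/(4y₁y₂) = (12.9 − 1.63)³/(4×1.63×12.9) = 1421/83.9 = 16.9 m.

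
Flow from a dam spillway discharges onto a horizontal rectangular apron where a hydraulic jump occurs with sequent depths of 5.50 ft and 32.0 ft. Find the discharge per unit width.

For a rectangular channel the momentum equation gives q² = ½·g·y₁·y₂·(y₁ + y₂) = ½×32.2×5.50×32.0×37.5 = 106260.
q = √106260 = 326 ft²/s.

q = 326 ft²/s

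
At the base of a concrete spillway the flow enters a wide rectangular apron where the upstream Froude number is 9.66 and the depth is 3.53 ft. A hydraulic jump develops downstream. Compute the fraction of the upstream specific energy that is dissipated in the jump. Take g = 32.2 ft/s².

Fr₁ = 9.66 (given).
Conjugate-depth relation: y₂/y₁ = ½[√(1 + 8Fr₁²) − 1] = ½[√747.5 − 1] = 13.2.
y₂ = 13.2 × 3.53 = 46.5 ft.
E₁ = y₁(1 + Fr₁²/2) = 3.53×(1 + 9.66²/2) = 168 ft. ΔE = (y₂ − y₁)³/(4y₁y₂) = 121 ft. ΔE/E₁ = 121/168 = 0.718.

ΔE/E₁ = 0.718 (71.8%)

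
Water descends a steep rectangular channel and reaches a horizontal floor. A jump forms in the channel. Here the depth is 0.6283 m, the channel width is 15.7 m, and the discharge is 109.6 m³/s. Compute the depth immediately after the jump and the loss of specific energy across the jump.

y₂ = 3.675 m; ΔE = 3.062 m

q = Q/b = 109.6/15.7 = 6.981 m²/s; V₁ = q/y₁ = 11.11 m/s. Fr₁ = V₁/√(g·y₁) = 4.475.
From the momentum equation for a rectangular channel, y₂/y₁ = ½[√(1 + 8Fr₁²) − 1] = ½[√161.23 − 1] = 5.849.
y₂ = 5.849 × 0.6283 = 3.675 m.
Head loss: ΔE = (y₂ − y₁)³/(4y₁y₂) = (3.675 − 0.6283)³/(4×0.6283×3.675) = 28.28/9.236 = 3.062 m.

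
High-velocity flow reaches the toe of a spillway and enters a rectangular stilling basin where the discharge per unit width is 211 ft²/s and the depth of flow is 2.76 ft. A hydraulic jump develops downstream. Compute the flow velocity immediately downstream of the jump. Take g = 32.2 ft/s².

V₂ = 6.96 ft/s

V₁ = q/y₁ = 211/2.76 = 76.4 ft/s. Fr₁ = V₁/√(g·y₁) = 76.4/√(32.2×2.76) = 8.11.
Conjugate-depth relation: y₂/y₁ = ½[√(1 + 8Fr₁²) − 1] = ½[√527.1 − 1] = 11.0.
y₂ = 11.0 × 2.76 = 30.3 ft.
V₂ = q/y₂ = 211/30.3 = 6.96 ft/s.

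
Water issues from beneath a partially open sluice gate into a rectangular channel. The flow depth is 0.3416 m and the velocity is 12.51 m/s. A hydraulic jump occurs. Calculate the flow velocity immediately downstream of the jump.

Fr₁ = V₁/√(g·y₁) = 12.51/√(9.81×0.3416) = 6.834.
Bélanger equation: y₂/y₁ = ½[√(1 + 8Fr₁²) − 1] = ½[√374.61 − 1] = 9.177.
y₂ = 9.177 × 0.3416 = 3.135 m.
q = V₁·y₁ = 12.51 × 0.3416 = 4.273 m²/s.
V₂ = q/y₂ = 4.273/3.135 = 1.363 m/s.

V₂ = 1.363 m/s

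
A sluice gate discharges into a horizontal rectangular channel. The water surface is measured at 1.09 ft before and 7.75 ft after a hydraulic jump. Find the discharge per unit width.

q = 34.7 ft²/s

For a rectangular channel the momentum equation gives q² = ½·g·y₁·y₂·(y₁ + y₂) = ½×32.2×1.09×7.75×8.84 = 1202.
q = √1202 = 34.7 ft²/s.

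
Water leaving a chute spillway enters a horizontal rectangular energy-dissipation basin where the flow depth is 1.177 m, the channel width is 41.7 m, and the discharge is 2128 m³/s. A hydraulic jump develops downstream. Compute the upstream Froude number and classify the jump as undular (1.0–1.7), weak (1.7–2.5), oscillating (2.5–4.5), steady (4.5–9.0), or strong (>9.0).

Fr₁ = 12.76; strong jump

q = Q/b = 2128/41.7 = 51.03 m²/s; V₁ = q/y₁ = 43.36 m/s. Fr₁ = V₁/√(g·y₁) = 12.76.
Fr₁ = 12.76 lies in the strong range.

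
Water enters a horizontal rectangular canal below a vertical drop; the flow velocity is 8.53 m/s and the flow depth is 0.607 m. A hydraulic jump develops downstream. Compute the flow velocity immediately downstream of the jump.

Fr₁ = V₁/√(g·y₁) = 8.53/√(9.81×0.607) = 3.50.
Sequent-depth ratio: y₂/y₁ = ½[√(1 + 8Fr₁²) − 1] = ½[√98.75 − 1] = 4.47.
y₂ = 4.47 × 0.607 = 2.71 m.
q = V₁·y₁ = 8.53 × 0.607 = 5.18 m²/s.
V₂ = q/y₂ = 5.18/2.71 = 1.91 m/s.

V₂ = 1.91 m/s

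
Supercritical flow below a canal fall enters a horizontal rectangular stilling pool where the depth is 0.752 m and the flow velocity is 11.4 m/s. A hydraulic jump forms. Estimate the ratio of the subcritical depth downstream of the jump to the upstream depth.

y₂/y₁ = 5.46

Fr₁ = V₁/√(g·y₁) = 11.4/√(9.81×0.752) = 4.20.
Conjugate-depth relation: y₂/y₁ = ½[√(1 + 8Fr₁²) − 1] = ½[√141.9 − 1] = 5.46.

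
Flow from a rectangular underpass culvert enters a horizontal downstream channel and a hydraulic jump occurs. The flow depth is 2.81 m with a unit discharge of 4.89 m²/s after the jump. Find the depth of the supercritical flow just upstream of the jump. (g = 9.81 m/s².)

y₁ = 0.521 m

V₂ = q/y₂ = 4.89/2.81 = 1.74 m/s; Fr₂ = V₂/√(g·y₂) = 0.331.
Since the conjugate-depth ratio holds either way, y₁/y₂ = ½[√(1 + 8Fr₂²) − 1] = ½[√1.879 − 1] = 0.185.
y₁ = 0.185 × 2.81 = 0.521 m.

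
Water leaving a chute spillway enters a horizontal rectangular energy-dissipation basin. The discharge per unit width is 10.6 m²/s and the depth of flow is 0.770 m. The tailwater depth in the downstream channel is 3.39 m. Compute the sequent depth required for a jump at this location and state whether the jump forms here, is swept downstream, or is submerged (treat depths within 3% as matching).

V₁ = q/y₁ = 10.6/0.770 = 13.8 m/s. Fr₁ = V₁/√(g·y₁) = 13.8/√(9.81×0.770) = 5.01.
Bélanger equation: y₂/y₁ = ½[√(1 + 8Fr₁²) − 1] = ½[√201.7 − 1] = 6.60.
y₂ = 6.60 × 0.770 = 5.08 m.
Tailwater y_tw = 3.39 m: y_tw < y₂, so the jump is swept downstream.

y₂ = 5.08 m; the jump is swept downstream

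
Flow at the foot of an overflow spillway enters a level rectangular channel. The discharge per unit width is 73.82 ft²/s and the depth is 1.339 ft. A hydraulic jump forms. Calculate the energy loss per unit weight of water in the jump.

ΔE = 32.93 ft

V₁ = q/y₁ = 73.82/1.339 = 55.13 ft/s. Fr₁ = V₁/√(g·y₁) = 55.13/√(32.2×1.339) = 8.396.
By Bélanger, y₂/y₁ = ½[√(1 + 8Fr₁²) − 1] = ½[√564.95 − 1] = 11.38.
y₂ = 11.38 × 1.339 = 15.24 ft.
V₂ = q/y₂ = 73.82/15.24 = 4.843 ft/s. E₁ = y₁ + V₁²/2g = 48.53 ft; E₂ = y₂ + V₂²/2g = 15.61 ft. ΔE = E₁ − E₂ = 32.93 ft.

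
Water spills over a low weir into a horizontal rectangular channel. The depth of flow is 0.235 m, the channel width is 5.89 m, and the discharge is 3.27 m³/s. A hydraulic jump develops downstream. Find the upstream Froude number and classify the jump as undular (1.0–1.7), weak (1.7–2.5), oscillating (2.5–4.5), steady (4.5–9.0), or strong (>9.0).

Fr₁ = 1.56; undular jump

q = Q/b = 3.27/5.89 = 0.555 m²/s; V₁ = q/y₁ = 2.36 m/s. Fr₁ = V₁/√(g·y₁) = 1.56.
Fr₁ = 1.56 lies in the undular range.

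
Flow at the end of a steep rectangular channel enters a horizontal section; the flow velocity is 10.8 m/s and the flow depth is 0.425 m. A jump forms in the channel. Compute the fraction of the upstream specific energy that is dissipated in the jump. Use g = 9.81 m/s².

Fr₁ = V₁/√(g·y₁) = 10.8/√(9.81×0.425) = 5.29.
From the momentum equation for a rectangular channel, y₂/y₁ = ½[√(1 + 8Fr₁²) − 1] = ½[√224.8 − 1] = 7.00.
y₂ = 7.00 × 0.425 = 2.97 m.
E₁ = y₁ + V₁²/2g = 6.37 m. ΔE = (y₂ − y₁)³/(4y₁y₂) = 3.27 m. ΔE/E₁ = 3.27/6.37 = 0.514.

ΔE/E₁ = 0.514 (51.4%)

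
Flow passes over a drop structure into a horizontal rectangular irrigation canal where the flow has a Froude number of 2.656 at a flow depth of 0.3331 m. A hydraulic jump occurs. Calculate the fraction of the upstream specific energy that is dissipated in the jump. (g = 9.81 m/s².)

Fr₁ = 2.656 (given).
Conjugate-depth relation: y₂/y₁ = ½[√(1 + 8Fr₁²) − 1] = ½[√57.435 − 1] = 3.289.
y₂ = 3.289 × 0.3331 = 1.096 m.
E₁ = y₁(1 + Fr₁²/2) = 0.3331×(1 + 2.656²/2) = 1.508 m. ΔE = (y₂ − y₁)³/(4y₁y₂) = 0.3037 m. ΔE/E₁ = 0.3037/1.508 = 0.201.

ΔE/E₁ = 0.201 (20.1%)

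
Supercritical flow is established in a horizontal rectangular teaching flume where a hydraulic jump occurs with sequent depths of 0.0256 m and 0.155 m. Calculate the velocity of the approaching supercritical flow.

For a rectangular channel the momentum equation gives q² = ½·g·y₁·y₂·(y₁ + y₂) = ½×9.81×0.0256×0.155×0.181 = 0.00352.
q = √0.00352 = 0.0593 m²/s.
V₁ = q/y₁ = 0.0593/0.0256 = 2.32 m/s.

V₁ = 2.32 m/s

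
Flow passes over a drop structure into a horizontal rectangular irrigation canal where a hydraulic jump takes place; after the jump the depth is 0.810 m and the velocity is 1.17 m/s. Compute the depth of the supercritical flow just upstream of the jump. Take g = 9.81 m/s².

Fr₂ = V₂/√(g·y₂) = 1.17/√(9.81×0.810) = 0.415.
From the momentum equation (using Fr₂), y₁/y₂ = ½[√(1 + 8Fr₂²) − 1] = ½[√2.378 − 1] = 0.271.
y₁ = 0.271 × 0.810 = 0.220 m.

y₁ = 0.220 m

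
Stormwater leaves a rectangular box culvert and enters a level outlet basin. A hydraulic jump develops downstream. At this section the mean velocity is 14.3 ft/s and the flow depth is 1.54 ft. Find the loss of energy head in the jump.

Fr₁ = V₁/√(g·y₁) = 14.3/√(32.2×1.54) = 2.03.
Bélanger equation: y₂/y₁ = ½[√(1 + 8Fr₁²) − 1] = ½[√33.99 − 1] = 2.42.
y₂ = 2.42 × 1.54 = 3.72 ft.
q = V₁·y₁ = 14.3 × 1.54 = 22.0 ft²/s. V₂ = q/y₂ = 22.0/3.72 = 5.92 ft/s. E₁ = y₁ + V₁²/2g = 4.72 ft; E₂ = y₂ + V₂²/2g = 4.26 ft. ΔE = E₁ − E₂ = 0.452 ft.

ΔE = 0.452 ft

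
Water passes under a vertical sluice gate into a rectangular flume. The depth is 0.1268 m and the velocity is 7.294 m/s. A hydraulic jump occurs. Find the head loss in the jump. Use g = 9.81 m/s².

ΔE = 1.692 m

Fr₁ = V₁/√(g·y₁) = 7.294/√(9.81×0.1268) = 6.540.
Bélanger equation: y₂/y₁ = ½[√(1 + 8Fr₁²) − 1] = ½[√343.16 − 1] = 8.762.
y₂ = 8.762 × 0.1268 = 1.111 m.
q = V₁·y₁ = 7.294 × 0.1268 = 0.9249 m²/s. V₂ = q/y₂ = 0.9249/1.111 = 0.8324 m/s. E₁ = y₁ + V₁²/2g = 2.838 m; E₂ = y₂ + V₂²/2g = 1.146 m. ΔE = E₁ − E₂ = 1.692 m.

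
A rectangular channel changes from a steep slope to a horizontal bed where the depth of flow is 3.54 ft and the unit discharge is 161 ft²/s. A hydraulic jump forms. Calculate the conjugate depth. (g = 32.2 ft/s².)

V₁ = q/y₁ = 161/3.54 = 45.5 ft/s. Fr₁ = V₁/√(g·y₁) = 45.5/√(32.2×3.54) = 4.26.
Conjugate-depth relation: y₂/y₁ = ½[√(1 + 8Fr₁²) − 1] = ½[√146.2 − 1] = 5.55.
y₂ = 5.55 × 3.54 = 19.6 ft.

y₂ = 19.6 ft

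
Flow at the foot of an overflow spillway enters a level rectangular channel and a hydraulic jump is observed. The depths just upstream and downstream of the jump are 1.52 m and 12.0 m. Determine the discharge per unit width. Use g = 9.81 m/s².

q = 34.8 m²/s

For a rectangular channel the momentum equation gives q² = ½·g·y₁·y₂·(y₁ + y₂) = ½×9.81×1.52×12.0×13.5 = 1210.
q = √1210 = 34.8 m²/s.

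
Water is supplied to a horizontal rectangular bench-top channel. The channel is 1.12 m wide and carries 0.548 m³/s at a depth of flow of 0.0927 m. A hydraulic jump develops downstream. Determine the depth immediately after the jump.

q = Q/b = 0.548/1.12 = 0.489 m²/s; V₁ = q/y₁ = 5.28 m/s. Fr₁ = V₁/√(g·y₁) = 5.53.
From the momentum equation for a rectangular channel, y₂/y₁ = ½[√(1 + 8Fr₁²) − 1] = ½[√246.1 − 1] = 7.34.
y₂ = 7.34 × 0.0927 = 0.681 m.

y₂ = 0.681 m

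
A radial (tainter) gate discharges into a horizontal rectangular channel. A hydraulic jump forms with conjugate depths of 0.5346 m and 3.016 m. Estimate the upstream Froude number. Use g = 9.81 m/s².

For a rectangular channel the momentum equation gives q² = ½·g·y₁·y₂·(y₁ + y₂) = ½×9.81×0.5346×3.016×3.551 = 28.08.
q = √28.08 = 5.299 m²/s.
V₁ = q/y₁ = 9.912 m/s; Fr₁ = V₁/√(g·y₁) = 4.328.

Fr₁ = 4.328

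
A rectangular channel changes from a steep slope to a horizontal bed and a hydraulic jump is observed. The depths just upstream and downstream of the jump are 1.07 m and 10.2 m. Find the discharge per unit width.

For a rectangular channel the momentum equation gives q² = ½·g·y₁·y₂·(y₁ + y₂) = ½×9.81×1.07×10.2×11.3 = 603.
q = √603 = 24.6 m²/s.

q = 24.6 m²/s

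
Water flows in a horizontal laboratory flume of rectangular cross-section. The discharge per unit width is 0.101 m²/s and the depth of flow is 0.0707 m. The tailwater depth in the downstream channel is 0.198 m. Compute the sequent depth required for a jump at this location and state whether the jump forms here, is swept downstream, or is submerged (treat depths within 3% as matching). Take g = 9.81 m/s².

V₁ = q/y₁ = 0.101/0.0707 = 1.43 m/s. Fr₁ = V₁/√(g·y₁) = 1.43/√(9.81×0.0707) = 1.72.
By Bélanger, y₂/y₁ = ½[√(1 + 8Fr₁²) − 1] = ½[√24.54 − 1] = 1.98.
y₂ = 1.98 × 0.0707 = 0.140 m.
Tailwater y_tw = 0.198 m: y_tw > y₂, so the jump is submerged.

y₂ = 0.140 m; the jump is submerged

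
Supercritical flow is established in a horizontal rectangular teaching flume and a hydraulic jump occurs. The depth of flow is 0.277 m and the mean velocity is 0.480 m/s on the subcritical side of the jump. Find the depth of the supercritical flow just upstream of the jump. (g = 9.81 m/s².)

y₁ = 0.0409 m

Fr₂ = V₂/√(g·y₂) = 0.480/√(9.81×0.277) = 0.291.
From the momentum equation (using Fr₂), y₁/y₂ = ½[√(1 + 8Fr₂²) − 1] = ½[√1.678 − 1] = 0.148.
y₁ = 0.148 × 0.277 = 0.0409 m.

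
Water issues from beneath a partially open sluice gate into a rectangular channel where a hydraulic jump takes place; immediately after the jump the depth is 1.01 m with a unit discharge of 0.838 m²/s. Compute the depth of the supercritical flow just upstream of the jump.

V₂ = q/y₂ = 0.838/1.01 = 0.830 m/s; Fr₂ = V₂/√(g·y₂) = 0.264.
Applying the sequent-depth relation in reverse, y₁/y₂ = ½[√(1 + 8Fr₂²) − 1] = ½[√1.556 − 1] = 0.124.
y₁ = 0.124 × 1.01 = 0.125 m.

y₁ = 0.125 m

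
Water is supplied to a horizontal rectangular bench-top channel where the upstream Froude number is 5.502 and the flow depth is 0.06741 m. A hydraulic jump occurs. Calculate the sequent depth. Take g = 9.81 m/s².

Fr₁ = 5.502 (given).
Conjugate-depth relation: y₂/y₁ = ½[√(1 + 8Fr₁²) − 1] = ½[√243.18 − 1] = 7.297.
y₂ = 7.297 × 0.06741 = 0.4919 m.

y₂ = 0.4919 m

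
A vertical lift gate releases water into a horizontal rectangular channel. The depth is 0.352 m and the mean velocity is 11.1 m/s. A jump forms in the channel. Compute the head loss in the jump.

Fr₁ = V₁/√(g·y₁) = 11.1/√(9.81×0.352) = 5.97.
From the momentum equation for a rectangular channel, y₂/y₁ = ½[√(1 + 8Fr₁²) − 1] = ½[√286.4 − 1] = 7.96.
y₂ = 7.96 × 0.352 = 2.80 m.
q = V₁·y₁ = 11.1 × 0.352 = 3.91 m²/s. V₂ = q/y₂ = 3.91/2.80 = 1.39 m/s. E₁ = y₁ + V₁²/2g = 6.63 m; E₂ = y₂ + V₂²/2g = 2.90 m. ΔE = E₁ − E₂ = 3.73 m.

ΔE = 3.73 m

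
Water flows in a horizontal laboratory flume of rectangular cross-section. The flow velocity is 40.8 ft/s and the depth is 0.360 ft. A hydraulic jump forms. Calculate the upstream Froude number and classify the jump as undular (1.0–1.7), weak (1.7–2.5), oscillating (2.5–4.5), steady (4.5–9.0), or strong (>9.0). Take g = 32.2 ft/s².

Fr₁ = V₁/√(g·y₁) = 40.8/√(32.2×0.360) = 12.0.
Fr₁ = 12.0 lies in the strong range.

Fr₁ = 12.0; strong jump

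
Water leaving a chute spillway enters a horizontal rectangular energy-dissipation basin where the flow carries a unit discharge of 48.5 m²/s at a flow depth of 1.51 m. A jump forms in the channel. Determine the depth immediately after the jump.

y₂ = 17.1 m

V₁ = q/y₁ = 48.5/1.51 = 32.1 m/s. Fr₁ = V₁/√(g·y₁) = 32.1/√(9.81×1.51) = 8.35.
Bélanger equation: y₂/y₁ = ½[√(1 + 8Fr₁²) − 1] = ½[√558.2 − 1] = 11.3.
y₂ = 11.3 × 1.51 = 17.1 m.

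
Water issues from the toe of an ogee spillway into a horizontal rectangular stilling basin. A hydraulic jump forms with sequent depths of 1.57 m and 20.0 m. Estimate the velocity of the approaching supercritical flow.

For a rectangular channel the momentum equation gives q² = ½·g·y₁·y₂·(y₁ + y₂) = ½×9.81×1.57×20.0×21.6 = 3322.
q = √3322 = 57.6 m²/s.
V₁ = q/y₁ = 57.6/1.57 = 36.7 m/s.

V₁ = 36.7 m/s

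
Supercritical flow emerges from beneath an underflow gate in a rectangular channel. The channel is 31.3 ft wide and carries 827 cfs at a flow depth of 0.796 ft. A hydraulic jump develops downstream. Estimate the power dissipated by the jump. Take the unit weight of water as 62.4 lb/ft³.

q = Q/b = 827/31.3 = 26.4 ft²/s; V₁ = q/y₁ = 33.2 ft/s. Fr₁ = V₁/√(g·y₁) = 6.56.
Conjugate-depth relation: y₂/y₁ = ½[√(1 + 8Fr₁²) − 1] = ½[√344.9 − 1] = 8.79.
y₂ = 8.79 × 0.796 = 6.99 ft.
Head loss: ΔE = (y₂ − y₁)³/(4y₁y₂) = (6.99 − 0.796)³/(4×0.796×6.99) = 238/22.3 = 10.7 ft.
P = γ·Q·ΔE/550 = 62.4 × 827 × 10.7 / 550 = 1003 hp.

P = 1003 hp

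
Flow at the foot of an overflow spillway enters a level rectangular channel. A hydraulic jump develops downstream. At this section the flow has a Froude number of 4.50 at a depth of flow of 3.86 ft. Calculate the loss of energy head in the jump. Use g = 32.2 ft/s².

Fr₁ = 4.50 (given).
From the momentum equation for a rectangular channel, y₂/y₁ = ½[√(1 + 8Fr₁²) − 1] = ½[√163.0 − 1] = 5.88.
y₂ = 5.88 × 3.86 = 22.7 ft.
V₁ = Fr₁·√(g·y₁) = 4.50×√(32.2×3.86) = 50.2 ft/s; q = V₁·y₁ = 194 ft²/s. V₂ = q/y₂ = 194/22.7 = 8.53 ft/s. E₁ = y₁ + V₁²/2g = 42.9 ft; E₂ = y₂ + V₂²/2g = 23.8 ft. ΔE = E₁ − E₂ = 19.1 ft.

ΔE = 19.1 ft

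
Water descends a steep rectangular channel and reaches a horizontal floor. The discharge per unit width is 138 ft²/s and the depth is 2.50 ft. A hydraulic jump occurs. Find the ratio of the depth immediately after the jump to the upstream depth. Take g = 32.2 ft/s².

y₂/y₁ = 8.22

V₁ = q/y₁ = 138/2.50 = 55.2 ft/s. Fr₁ = V₁/√(g·y₁) = 55.2/√(32.2×2.50) = 6.15.
From the momentum equation for a rectangular channel, y₂/y₁ = ½[√(1 + 8Fr₁²) − 1] = ½[√303.8 − 1] = 8.22.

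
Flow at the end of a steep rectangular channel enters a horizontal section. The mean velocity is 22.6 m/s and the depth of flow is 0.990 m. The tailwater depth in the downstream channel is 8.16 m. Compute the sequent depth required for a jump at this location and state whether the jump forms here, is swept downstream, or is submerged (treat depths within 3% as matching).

y₂ = 9.67 m; the jump is swept downstream

Fr₁ = V₁/√(g·y₁) = 22.6/√(9.81×0.990) = 7.25.
Bélanger equation: y₂/y₁ = ½[√(1 + 8Fr₁²) − 1] = ½[√421.7 − 1] = 9.77.
y₂ = 9.77 × 0.990 = 9.67 m.
Tailwater y_tw = 8.16 m: y_tw < y₂, so the jump is swept downstream.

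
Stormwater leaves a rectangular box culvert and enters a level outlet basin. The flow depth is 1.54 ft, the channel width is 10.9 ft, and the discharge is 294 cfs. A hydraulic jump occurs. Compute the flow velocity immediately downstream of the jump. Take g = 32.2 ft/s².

V₂ = 5.74 ft/s

q = Q/b = 294/10.9 = 27.0 ft²/s; V₁ = q/y₁ = 17.5 ft/s. Fr₁ = V₁/√(g·y₁) = 2.49.
Bélanger equation: y₂/y₁ = ½[√(1 + 8Fr₁²) − 1] = ½[√50.49 − 1] = 3.05.
y₂ = 3.05 × 1.54 = 4.70 ft.
V₂ = q/y₂ = 27.0/4.70 = 5.74 ft/s.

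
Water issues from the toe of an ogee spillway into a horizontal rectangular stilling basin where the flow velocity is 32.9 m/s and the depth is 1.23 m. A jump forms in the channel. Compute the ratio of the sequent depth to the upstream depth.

Fr₁ = V₁/√(g·y₁) = 32.9/√(9.81×1.23) = 9.47.
Conjugate-depth relation: y₂/y₁ = ½[√(1 + 8Fr₁²) − 1] = ½[√718.6 − 1] = 12.9.

y₂/y₁ = 12.9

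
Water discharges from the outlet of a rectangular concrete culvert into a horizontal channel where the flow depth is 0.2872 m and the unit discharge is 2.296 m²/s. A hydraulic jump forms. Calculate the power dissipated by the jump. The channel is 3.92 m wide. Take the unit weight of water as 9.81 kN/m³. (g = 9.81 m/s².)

V₁ = q/y₁ = 2.296/0.2872 = 7.994 m/s. Fr₁ = V₁/√(g·y₁) = 7.994/√(9.81×0.2872) = 4.763.
Conjugate-depth relation: y₂/y₁ = ½[√(1 + 8Fr₁²) − 1] = ½[√182.47 − 1] = 6.254.
y₂ = 6.254 × 0.2872 = 1.796 m.
V₂ = q/y₂ = 2.296/1.796 = 1.278 m/s. E₁ = y₁ + V₁²/2g = 3.545 m; E₂ = y₂ + V₂²/2g = 1.879 m. ΔE = E₁ − E₂ = 1.665 m.
Q = q·b = 2.296 × 3.92 = 9.000 m³/s. P = γ·Q·ΔE = 9.81 × 9.000 × 1.665 = 147.0 kW.

P = 147.0 kW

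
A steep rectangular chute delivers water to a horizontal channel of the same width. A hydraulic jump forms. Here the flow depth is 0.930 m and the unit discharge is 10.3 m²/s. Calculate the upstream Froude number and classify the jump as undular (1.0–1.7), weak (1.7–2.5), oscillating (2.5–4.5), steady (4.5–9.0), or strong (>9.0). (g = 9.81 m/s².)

V₁ = q/y₁ = 10.3/0.930 = 11.1 m/s. Fr₁ = V₁/√(g·y₁) = 11.1/√(9.81×0.930) = 3.67.
Fr₁ = 3.67 lies in the oscillating range.

Fr₁ = 3.67; oscillating jump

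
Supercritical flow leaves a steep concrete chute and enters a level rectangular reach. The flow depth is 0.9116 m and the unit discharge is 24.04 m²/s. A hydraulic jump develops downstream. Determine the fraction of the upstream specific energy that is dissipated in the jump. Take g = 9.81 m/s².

V₁ = q/y₁ = 24.04/0.9116 = 26.37 m/s. Fr₁ = V₁/√(g·y₁) = 26.37/√(9.81×0.9116) = 8.818.
By Bélanger, y₂/y₁ = ½[√(1 + 8Fr₁²) − 1] = ½[√623.12 − 1] = 11.98.
y₂ = 11.98 × 0.9116 = 10.92 m.
E₁ = y₁ + V₁²/2g = 36.36 m. ΔE = (y₂ − y₁)³/(4y₁y₂) = 25.19 m. ΔE/E₁ = 25.19/36.36 = 0.693.

ΔE/E₁ = 0.693 (69.3%)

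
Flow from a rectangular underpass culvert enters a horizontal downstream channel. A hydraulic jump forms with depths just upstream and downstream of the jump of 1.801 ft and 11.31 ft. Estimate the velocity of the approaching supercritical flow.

For a rectangular channel the momentum equation gives q² = ½·g·y₁·y₂·(y₁ + y₂) = ½×32.2×1.801×11.31×13.11 = 4300.
q = √4300 = 65.57 ft²/s.
V₁ = q/y₁ = 65.57/1.801 = 36.41 ft/s.

V₁ = 36.41 ft/s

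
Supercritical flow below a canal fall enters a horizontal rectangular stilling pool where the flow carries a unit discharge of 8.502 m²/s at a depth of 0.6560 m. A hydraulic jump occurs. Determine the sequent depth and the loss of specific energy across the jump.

y₂ = 4.423 m; ΔE = 4.606 m

V₁ = q/y₁ = 8.502/0.6560 = 12.96 m/s. Fr₁ = V₁/√(g·y₁) = 12.96/√(9.81×0.6560) = 5.109.
Bélanger equation: y₂/y₁ = ½[√(1 + 8Fr₁²) − 1] = ½[√209.81 − 1] = 6.742.
y₂ = 6.742 × 0.6560 = 4.423 m.
Head loss: ΔE = (y₂ − y₁)³/(4y₁y₂) = (4.423 − 0.6560)³/(4×0.6560×4.423) = 53.46/11.61 = 4.606 m.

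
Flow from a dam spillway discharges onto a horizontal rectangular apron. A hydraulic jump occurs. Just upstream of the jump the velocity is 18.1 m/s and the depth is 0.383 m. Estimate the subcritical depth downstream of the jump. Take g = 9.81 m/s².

Fr₁ = V₁/√(g·y₁) = 18.1/√(9.81×0.383) = 9.34.
Sequent-depth ratio: y₂/y₁ = ½[√(1 + 8Fr₁²) − 1] = ½[√698.6 − 1] = 12.7.
y₂ = 12.7 × 0.383 = 4.87 m.

y₂ = 4.87 m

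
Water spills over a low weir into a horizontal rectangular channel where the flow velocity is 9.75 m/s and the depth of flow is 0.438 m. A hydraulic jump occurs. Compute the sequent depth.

y₂ = 2.70 m

Fr₁ = V₁/√(g·y₁) = 9.75/√(9.81×0.438) = 4.70.
Bélanger equation: y₂/y₁ = ½[√(1 + 8Fr₁²) − 1] = ½[√178.0 − 1] = 6.17.
y₂ = 6.17 × 0.438 = 2.70 m.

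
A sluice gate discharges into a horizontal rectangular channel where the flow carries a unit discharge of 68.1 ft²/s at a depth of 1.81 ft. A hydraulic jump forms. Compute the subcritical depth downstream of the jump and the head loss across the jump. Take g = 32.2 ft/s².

V₁ = q/y₁ = 68.1/1.81 = 37.6 ft/s. Fr₁ = V₁/√(g·y₁) = 37.6/√(32.2×1.81) = 4.93.
Conjugate-depth relation: y₂/y₁ = ½[√(1 + 8Fr₁²) − 1] = ½[√195.3 − 1] = 6.49.
y₂ = 6.49 × 1.81 = 11.7 ft.
Head loss: ΔE = (y₂ − y₁)³/(4y₁y₂) = (11.7 − 1.81)³/(4×1.81×11.7) = 980/85.0 = 11.5 ft.

y₂ = 11.7 ft; ΔE = 11.5 ft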